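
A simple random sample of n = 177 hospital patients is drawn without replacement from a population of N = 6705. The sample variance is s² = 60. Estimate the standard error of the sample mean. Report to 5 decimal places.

Under SRS without replacement, Var(ȳ) = (1 − f)·s²/n with f = n/N = 177/6705 = 0.02639821.
Var(ȳ) = (1 − 0.02639821)·60/177 = 0.97360179·0.33898305 = 0.3300345.
SE(ȳ) = √(0.3300345) = 0.57449.

0.57449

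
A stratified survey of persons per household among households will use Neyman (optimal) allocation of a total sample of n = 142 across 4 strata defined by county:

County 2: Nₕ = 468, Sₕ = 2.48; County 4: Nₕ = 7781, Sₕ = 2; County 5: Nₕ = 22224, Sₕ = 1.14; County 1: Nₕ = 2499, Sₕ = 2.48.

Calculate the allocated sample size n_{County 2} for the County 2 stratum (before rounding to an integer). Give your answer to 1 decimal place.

3.4

Neyman allocation: nₕ = n·NₕSₕ / Σⱼ NⱼSⱼ.
Σ NⱼSⱼ = 468·2.48 + 7781·2 + 22224·1.14 + 2499·2.48 = 48255.52.
n_{County 2} = 142·468·2.48 / 48255.52 = 3.4.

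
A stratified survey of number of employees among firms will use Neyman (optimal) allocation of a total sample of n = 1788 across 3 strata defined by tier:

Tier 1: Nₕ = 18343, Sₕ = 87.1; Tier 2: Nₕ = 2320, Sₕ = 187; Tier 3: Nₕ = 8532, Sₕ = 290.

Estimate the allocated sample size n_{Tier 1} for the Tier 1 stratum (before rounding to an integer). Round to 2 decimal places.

Neyman allocation: nₕ = n·NₕSₕ / Σⱼ NⱼSⱼ.
Σ NⱼSⱼ = 18343·87.1 + 2320·187 + 8532·290 = 4.5057953 × 10^6.
n_{Tier 1} = 1788·18343·87.1 / (4.5057953 × 10^6) = 633.99.

633.99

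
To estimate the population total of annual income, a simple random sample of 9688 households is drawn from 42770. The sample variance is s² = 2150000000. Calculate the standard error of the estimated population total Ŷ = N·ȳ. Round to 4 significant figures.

Var(Ŷ) = N²·Var(ȳ) = N²·(1 − n/N)·s²/n.
f = 9688/42770 = 0.22651391; Var(ȳ) = 0.77348609·2150000000/9688 = 171655.15.
Var(Ŷ) = 42770² · 171655.15 = 3.1400411 × 10^14.
SE(Ŷ) = √(3.1400411 × 10^14) = 1.772 × 10^7.

1.772 × 10^7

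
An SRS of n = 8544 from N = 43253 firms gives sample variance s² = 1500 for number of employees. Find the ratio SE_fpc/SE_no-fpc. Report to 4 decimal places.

f = n/N = 8544/43253 = 0.19753543.
SE_no-fpc = √(s²/n) = 0.41900095; SE_fpc = √((1−f)s²/n) = 0.37534267.
Ratio = √(1−f) = 0.89580387.

0.8958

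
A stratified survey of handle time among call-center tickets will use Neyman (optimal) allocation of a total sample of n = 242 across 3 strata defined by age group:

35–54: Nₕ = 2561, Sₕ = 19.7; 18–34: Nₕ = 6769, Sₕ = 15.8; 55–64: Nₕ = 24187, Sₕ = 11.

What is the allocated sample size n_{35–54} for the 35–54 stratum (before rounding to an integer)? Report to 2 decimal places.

28.83

Neyman allocation: nₕ = n·NₕSₕ / Σⱼ NⱼSⱼ.
Σ NⱼSⱼ = 2561·19.7 + 6769·15.8 + 24187·11 = 423458.9.
n_{35–54} = 242·2561·19.7 / 423458.9 = 28.83.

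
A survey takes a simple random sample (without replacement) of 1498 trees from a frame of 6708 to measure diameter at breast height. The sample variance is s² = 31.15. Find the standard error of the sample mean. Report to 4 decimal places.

Under SRS without replacement, Var(ȳ) = (1 − f)·s²/n with f = n/N = 1498/6708 = 0.22331544.
Var(ȳ) = (1 − 0.22331544)·31.15/1498 = 0.77668456·0.020794393 = 0.016150684.
SE(ȳ) = √(0.016150684) = 0.1271.

0.1271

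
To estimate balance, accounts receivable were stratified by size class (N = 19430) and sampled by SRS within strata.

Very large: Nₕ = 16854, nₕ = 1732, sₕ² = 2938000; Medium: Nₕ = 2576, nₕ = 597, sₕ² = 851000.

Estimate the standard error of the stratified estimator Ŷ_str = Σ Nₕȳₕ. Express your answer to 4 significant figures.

663000

Var(Ŷ_str) = Σₕ Nₕ²(1 − fₕ)sₕ²/nₕ.
Very large: 16854²·(1 − 1732/16854)·2938000/1732 = 4.3233075 × 10^11.
Medium: 2576²·(1 − 597/2576)·851000/597 = 7.2668615 × 10^9.
Sum = 4.3959761 × 10^11.
SE = √(4.3959761 × 10^11) = 663000.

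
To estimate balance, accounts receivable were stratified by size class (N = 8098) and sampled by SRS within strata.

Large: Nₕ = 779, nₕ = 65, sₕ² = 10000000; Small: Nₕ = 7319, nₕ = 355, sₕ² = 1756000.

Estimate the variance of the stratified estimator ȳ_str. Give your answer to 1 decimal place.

5149.5

Var(ȳ_str) = Σₕ Wₕ²(1 − fₕ)sₕ²/nₕ with Wₕ = Nₕ/N, N = 8098.
Large: Wₕ = 0.09619659; term = 0.09619659²·(1 − 0.08344031)·10000000/65 = 1304.8686.
Small: Wₕ = 0.90380341; term = 0.90380341²·(1 − 0.04850389)·1756000/355 = 3844.5997.
Sum = 5149.4683.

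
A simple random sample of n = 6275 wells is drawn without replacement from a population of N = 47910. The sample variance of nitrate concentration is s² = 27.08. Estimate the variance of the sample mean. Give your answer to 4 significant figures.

Under SRS without replacement, Var(ȳ) = (1 − f)·s²/n with f = n/N = 6275/47910 = 0.13097474.
Var(ȳ) = (1 − 0.13097474)·27.08/6275 = 0.86902526·0.0043155378 = 0.0037503114.

0.003750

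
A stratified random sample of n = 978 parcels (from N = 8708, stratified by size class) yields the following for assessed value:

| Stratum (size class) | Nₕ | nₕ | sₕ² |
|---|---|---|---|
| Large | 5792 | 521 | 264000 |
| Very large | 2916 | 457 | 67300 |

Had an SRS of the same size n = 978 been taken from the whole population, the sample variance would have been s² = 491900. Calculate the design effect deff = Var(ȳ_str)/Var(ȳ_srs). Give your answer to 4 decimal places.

0.4881

Var(ȳ_str) = Σ Wₕ²(1−fₕ)sₕ²/nₕ with Wₕ = Nₕ/8708:
  Large: (5792/8708)²·(1−521/5792)·264000/521 = 204.00975
  Very large: (2916/8708)²·(1−457/2916)·67300/457 = 13.925413
  → Var(ȳ_str) = 217.93516.
Var(ȳ_srs) = (1 − 978/8708)·491900/978 = 446.47695.
deff = 217.93516 / 446.47695 = 0.4881.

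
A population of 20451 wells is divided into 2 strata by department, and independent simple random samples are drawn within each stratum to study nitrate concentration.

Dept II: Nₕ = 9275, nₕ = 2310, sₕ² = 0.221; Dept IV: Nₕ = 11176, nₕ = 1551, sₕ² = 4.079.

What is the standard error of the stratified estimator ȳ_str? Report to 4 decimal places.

Var(ȳ_str) = Σₕ Wₕ²(1 − fₕ)sₕ²/nₕ with Wₕ = Nₕ/N, N = 20451.
Dept II: Wₕ = 0.45352306; term = 0.45352306²·(1 − 0.24905660)·0.221/2310 = 1.4776999 × 10^-5.
Dept IV: Wₕ = 0.54647694; term = 0.54647694²·(1 − 0.13877953)·4.079/1551 = 6.763943 × 10^-4.
Sum = 6.911713 × 10^-4.
SE = √(6.911713 × 10^-4) = 0.0263.

0.0263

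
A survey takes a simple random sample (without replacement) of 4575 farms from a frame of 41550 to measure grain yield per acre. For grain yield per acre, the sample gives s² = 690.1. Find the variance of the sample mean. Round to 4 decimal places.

Under SRS without replacement, Var(ȳ) = (1 − f)·s²/n with f = n/N = 4575/41550 = 0.11010830.
Var(ȳ) = (1 − 0.11010830)·690.1/4575 = 0.88989170·0.15084153 = 0.13423263.

0.1342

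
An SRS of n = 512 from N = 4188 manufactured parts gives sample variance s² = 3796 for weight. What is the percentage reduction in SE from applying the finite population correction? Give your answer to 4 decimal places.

6.3119

f = n/N = 512/4188 = 0.12225406.
SE_no-fpc = √(s²/n) = 2.7228776; SE_fpc = √((1−f)s²/n) = 2.5510122.
Ratio = √(1−f) = 0.93688096. Reduction = 100·(1 − 0.93688096) = 6.3119%.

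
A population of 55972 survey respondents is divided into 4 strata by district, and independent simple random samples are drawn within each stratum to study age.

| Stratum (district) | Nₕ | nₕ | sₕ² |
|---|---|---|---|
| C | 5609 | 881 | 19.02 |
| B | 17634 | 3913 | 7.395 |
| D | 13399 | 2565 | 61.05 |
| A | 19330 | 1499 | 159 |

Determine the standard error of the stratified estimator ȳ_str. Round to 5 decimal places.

0.11446

Var(ȳ_str) = Σₕ Wₕ²(1 − fₕ)sₕ²/nₕ with Wₕ = Nₕ/N, N = 55972.
C: Wₕ = 0.10021082; term = 0.10021082²·(1 − 0.15706900)·19.02/881 = 1.8274936 × 10^-4.
B: Wₕ = 0.31505038; term = 0.31505038²·(1 − 0.22190087)·7.395/3913 = 1.4595645 × 10^-4.
D: Wₕ = 0.23938755; term = 0.23938755²·(1 − 0.19143220)·61.05/2565 = 0.0011028536.
A: Wₕ = 0.34535125; term = 0.34535125²·(1 − 0.07754785)·159/1499 = 0.011669746.
Sum = 0.013101305.
SE = √(0.013101305) = 0.11446.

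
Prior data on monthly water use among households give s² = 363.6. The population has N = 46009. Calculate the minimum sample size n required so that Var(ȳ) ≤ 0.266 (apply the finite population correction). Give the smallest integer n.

1328

Without fpc, n₀ = s²/D = 363.6/0.266 = 1366.9173.
With fpc, (1 − n/N)·s²/n ≤ D requires n ≥ n₀/(1 + n₀/N) = 1366.9173/(1 + 1366.9173/46009) = 1327.4782.
Rounding up, n = 1328.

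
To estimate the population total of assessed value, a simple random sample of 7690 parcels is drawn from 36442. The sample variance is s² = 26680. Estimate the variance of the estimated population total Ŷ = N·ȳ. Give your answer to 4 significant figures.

Var(Ŷ) = N²·Var(ȳ) = N²·(1 − n/N)·s²/n.
f = 7690/36442 = 0.21102025; Var(ȳ) = 0.78897975·26680/7690 = 2.7373186.
Var(Ŷ) = 36442² · 2.7373186 = 3.6352121 × 10^9.

3.635 × 10^9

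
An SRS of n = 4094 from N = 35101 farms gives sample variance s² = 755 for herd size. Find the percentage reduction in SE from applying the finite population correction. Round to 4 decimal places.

6.0125

f = n/N = 4094/35101 = 0.11663485.
SE_no-fpc = √(s²/n) = 0.4294371; SE_fpc = √((1−f)s²/n) = 0.40361722.
Ratio = √(1−f) = 0.93987507. Reduction = 100·(1 − 0.93987507) = 6.0125%.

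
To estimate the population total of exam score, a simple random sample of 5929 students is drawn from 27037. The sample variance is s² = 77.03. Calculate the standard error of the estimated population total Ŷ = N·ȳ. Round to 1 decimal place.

Var(Ŷ) = N²·Var(ȳ) = N²·(1 − n/N)·s²/n.
f = 5929/27037 = 0.21929208; Var(ȳ) = 0.78070792·77.03/5929 = 0.010143014.
Var(Ŷ) = 27037² · 0.010143014 = 7.4145368 × 10^6.
SE(Ŷ) = √(7.4145368 × 10^6) = 2723.0.

2723.0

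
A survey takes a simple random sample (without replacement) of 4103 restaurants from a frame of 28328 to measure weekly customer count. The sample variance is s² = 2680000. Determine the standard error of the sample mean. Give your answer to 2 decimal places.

Under SRS without replacement, Var(ȳ) = (1 − f)·s²/n with f = n/N = 4103/28328 = 0.14483903.
Var(ȳ) = (1 − 0.14483903)·2680000/4103 = 0.85516097·653.1806 = 558.57456.
SE(ȳ) = √(558.57456) = 23.63.

23.63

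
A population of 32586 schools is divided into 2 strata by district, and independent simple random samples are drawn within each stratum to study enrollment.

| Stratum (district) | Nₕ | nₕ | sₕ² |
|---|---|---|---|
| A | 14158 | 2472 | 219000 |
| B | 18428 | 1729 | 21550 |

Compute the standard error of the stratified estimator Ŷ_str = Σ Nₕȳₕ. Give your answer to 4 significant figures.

136000

Var(Ŷ_str) = Σₕ Nₕ²(1 − fₕ)sₕ²/nₕ.
A: 14158²·(1 − 2472/14158)·219000/2472 = 1.4657619 × 10^10.
B: 18428²·(1 − 1729/18428)·21550/1729 = 3.8354908 × 10^9.
Sum = 1.849311 × 10^10.
SE = √(1.849311 × 10^10) = 136000.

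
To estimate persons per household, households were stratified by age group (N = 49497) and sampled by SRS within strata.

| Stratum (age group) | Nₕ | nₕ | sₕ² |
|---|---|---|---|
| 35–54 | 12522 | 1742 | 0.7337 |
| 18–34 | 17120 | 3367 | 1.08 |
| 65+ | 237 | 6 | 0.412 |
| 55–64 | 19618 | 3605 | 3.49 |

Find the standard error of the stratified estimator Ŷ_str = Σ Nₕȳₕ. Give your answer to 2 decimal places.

663.52

Var(Ŷ_str) = Σₕ Nₕ²(1 − fₕ)sₕ²/nₕ.
35–54: 12522²·(1 − 1742/12522)·0.7337/1742 = 56854.236.
18–34: 17120²·(1 − 3367/17120)·1.08/3367 = 75523.454.
65+: 237²·(1 − 6/237)·0.412/6 = 3759.294.
55–64: 19618²·(1 − 3605/19618)·3.49/3605 = 304121.83.
Sum = 440258.81.
SE = √(440258.81) = 663.52.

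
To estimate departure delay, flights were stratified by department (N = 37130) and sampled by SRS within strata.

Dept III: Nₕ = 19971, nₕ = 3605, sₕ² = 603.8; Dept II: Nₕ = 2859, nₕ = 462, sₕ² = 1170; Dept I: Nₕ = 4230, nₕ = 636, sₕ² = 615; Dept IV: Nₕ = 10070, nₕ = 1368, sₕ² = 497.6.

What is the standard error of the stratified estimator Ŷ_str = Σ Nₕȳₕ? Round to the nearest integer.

10894

Var(Ŷ_str) = Σₕ Nₕ²(1 − fₕ)sₕ²/nₕ.
Dept III: 19971²·(1 − 3605/19971)·603.8/3605 = 5.4743202 × 10^7.
Dept II: 2859²·(1 − 462/2859)·1170/462 = 1.7355058 × 10^7.
Dept I: 4230²·(1 − 636/4230)·615/636 = 1.4700647 × 10^7.
Dept IV: 10070²·(1 − 1368/10070)·497.6/1368 = 3.1874459 × 10^7.
Sum = 1.1867337 × 10^8.
SE = √(1.1867337 × 10^8) = 10894.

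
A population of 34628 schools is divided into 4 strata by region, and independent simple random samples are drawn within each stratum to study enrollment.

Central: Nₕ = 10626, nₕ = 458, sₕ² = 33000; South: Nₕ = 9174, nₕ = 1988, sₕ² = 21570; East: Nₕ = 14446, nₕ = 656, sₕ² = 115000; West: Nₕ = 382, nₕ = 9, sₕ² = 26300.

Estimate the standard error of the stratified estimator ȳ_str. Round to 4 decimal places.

Var(ȳ_str) = Σₕ Wₕ²(1 − fₕ)sₕ²/nₕ with Wₕ = Nₕ/N, N = 34628.
Central: Wₕ = 0.30686150; term = 0.30686150²·(1 − 0.04310183)·33000/458 = 6.4923062.
South: Wₕ = 0.26493011; term = 0.26493011²·(1 − 0.21669937)·21570/1988 = 0.59651984.
East: Wₕ = 0.41717685; term = 0.41717685²·(1 − 0.04541049)·115000/656 = 29.124003.
West: Wₕ = 0.01103154; term = 0.01103154²·(1 − 0.02356021)·26300/9 = 0.34724069.
Sum = 36.56007.
SE = √(36.56007) = 6.0465.

6.0465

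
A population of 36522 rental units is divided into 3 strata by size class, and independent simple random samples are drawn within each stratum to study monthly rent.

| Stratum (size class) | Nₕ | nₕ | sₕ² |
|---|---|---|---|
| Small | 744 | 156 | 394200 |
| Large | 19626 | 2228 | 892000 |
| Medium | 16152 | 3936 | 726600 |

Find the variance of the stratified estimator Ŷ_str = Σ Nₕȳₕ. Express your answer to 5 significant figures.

1.7423 × 10^11

Var(Ŷ_str) = Σₕ Nₕ²(1 − fₕ)sₕ²/nₕ.
Small: 744²·(1 − 156/744)·394200/156 = 1.1054581 × 10^9.
Large: 19626²·(1 − 2228/19626)·892000/2228 = 1.3670386 × 10^11.
Medium: 16152²·(1 − 3936/16152)·726600/3936 = 3.6424671 × 10^10.
Sum = 1.7423399 × 10^11.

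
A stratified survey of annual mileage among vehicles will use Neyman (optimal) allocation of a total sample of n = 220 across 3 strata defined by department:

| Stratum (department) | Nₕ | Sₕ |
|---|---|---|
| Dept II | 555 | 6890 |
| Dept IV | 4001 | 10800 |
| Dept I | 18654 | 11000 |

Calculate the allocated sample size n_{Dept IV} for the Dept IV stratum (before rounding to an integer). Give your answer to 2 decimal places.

37.69

Neyman allocation: nₕ = n·NₕSₕ / Σⱼ NⱼSⱼ.
Σ NⱼSⱼ = 555·6890 + 4001·10800 + 18654·11000 = 2.5222875 × 10^8.
n_{Dept IV} = 220·4001·10800 / (2.5222875 × 10^8) = 37.69.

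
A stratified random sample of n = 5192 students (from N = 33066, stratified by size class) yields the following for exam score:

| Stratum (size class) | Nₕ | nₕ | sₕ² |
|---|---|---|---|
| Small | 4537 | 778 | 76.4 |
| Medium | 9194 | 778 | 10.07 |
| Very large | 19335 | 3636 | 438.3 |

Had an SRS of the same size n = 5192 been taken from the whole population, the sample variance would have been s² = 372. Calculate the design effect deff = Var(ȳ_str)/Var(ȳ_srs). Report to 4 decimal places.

0.5946

Var(ȳ_str) = Σ Wₕ²(1−fₕ)sₕ²/nₕ with Wₕ = Nₕ/33066:
  Small: (4537/33066)²·(1−778/4537)·76.4/778 = 0.0015317629
  Medium: (9194/33066)²·(1−778/9194)·10.07/778 = 9.1600275 × 10^-4
  Very large: (19335/33066)²·(1−3636/19335)·438.3/3636 = 0.033465741
  → Var(ȳ_str) = 0.035913507.
Var(ȳ_srs) = (1 − 5192/33066)·372/5192 = 0.060398463.
deff = 0.035913507 / 0.060398463 = 0.5946.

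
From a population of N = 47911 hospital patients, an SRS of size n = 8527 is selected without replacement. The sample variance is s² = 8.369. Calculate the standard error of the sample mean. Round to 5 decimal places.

0.02840

Under SRS without replacement, Var(ȳ) = (1 − f)·s²/n with f = n/N = 8527/47911 = 0.17797583.
Var(ȳ) = (1 − 0.17797583)·8.369/8527 = 0.82202417·9.8147062 × 10^-4 = 8.0679257 × 10^-4.
SE(ȳ) = √(8.0679257 × 10^-4) = 0.02840.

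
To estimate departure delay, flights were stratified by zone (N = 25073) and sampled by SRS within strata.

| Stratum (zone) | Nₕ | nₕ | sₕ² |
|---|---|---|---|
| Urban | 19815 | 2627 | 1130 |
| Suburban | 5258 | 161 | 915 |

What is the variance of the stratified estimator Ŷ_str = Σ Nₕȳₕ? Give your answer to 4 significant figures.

2.988 × 10^8

Var(Ŷ_str) = Σₕ Nₕ²(1 − fₕ)sₕ²/nₕ.
Urban: 19815²·(1 − 2627/19815)·1130/2627 = 1.4650006 × 10^8.
Suburban: 5258²·(1 − 161/5258)·915/161 = 1.5231071 × 10^8.
Sum = 2.9881077 × 10^8.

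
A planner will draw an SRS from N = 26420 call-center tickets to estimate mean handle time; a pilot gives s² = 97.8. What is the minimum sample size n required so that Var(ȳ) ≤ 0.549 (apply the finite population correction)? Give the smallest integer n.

Without fpc, n₀ = s²/D = 97.8/0.549 = 178.1421.
With fpc, (1 − n/N)·s²/n ≤ D requires n ≥ n₀/(1 + n₀/N) = 178.1421/(1 + 178.1421/26420) = 176.9490.
Rounding up, n = 177.

177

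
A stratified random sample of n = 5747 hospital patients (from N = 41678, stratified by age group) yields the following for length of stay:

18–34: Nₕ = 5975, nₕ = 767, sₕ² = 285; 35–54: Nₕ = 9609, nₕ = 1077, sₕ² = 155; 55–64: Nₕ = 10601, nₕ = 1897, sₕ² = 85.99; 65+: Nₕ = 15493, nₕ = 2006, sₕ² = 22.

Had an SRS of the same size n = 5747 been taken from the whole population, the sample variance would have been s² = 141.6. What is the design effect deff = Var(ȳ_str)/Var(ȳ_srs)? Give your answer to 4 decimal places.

Var(ȳ_str) = Σ Wₕ²(1−fₕ)sₕ²/nₕ with Wₕ = Nₕ/41678:
  18–34: (5975/41678)²·(1−767/5975)·285/767 = 0.0066564801
  35–54: (9609/41678)²·(1−1077/9609)·155/1077 = 0.0067925258
  55–64: (10601/41678)²·(1−1897/10601)·85.99/1897 = 0.0024078676
  65+: (15493/41678)²·(1−2006/15493)·22/2006 = 0.0013192554
  → Var(ȳ_str) = 0.017176129.
Var(ȳ_srs) = (1 − 5747/41678)·141.6/5747 = 0.021241466.
deff = 0.017176129 / 0.021241466 = 0.8086.

0.8086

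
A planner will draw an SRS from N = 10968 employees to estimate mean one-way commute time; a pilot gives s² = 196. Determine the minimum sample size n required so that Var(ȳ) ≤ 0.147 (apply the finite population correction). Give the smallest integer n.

1189

Without fpc, n₀ = s²/D = 196/0.147 = 1333.3333.
With fpc, (1 − n/N)·s²/n ≤ D requires n ≥ n₀/(1 + n₀/N) = 1333.3333/(1 + 1333.3333/10968) = 1188.8142.
Rounding up, n = 1189.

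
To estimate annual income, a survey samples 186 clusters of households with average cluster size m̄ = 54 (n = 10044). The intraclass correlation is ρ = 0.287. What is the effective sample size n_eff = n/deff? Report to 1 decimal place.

deff = 1 + (54 − 1)·0.287 = 1 + 15.211 = 16.211.
n_eff = 10044 / 16.211 = 619.6.

619.6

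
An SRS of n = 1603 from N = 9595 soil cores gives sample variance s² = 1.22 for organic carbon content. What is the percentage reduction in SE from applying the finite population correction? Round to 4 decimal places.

f = n/N = 1603/9595 = 0.16706618.
SE_no-fpc = √(s²/n) = 0.027587551; SE_fpc = √((1−f)s²/n) = 0.025177836.
Ratio = √(1−f) = 0.91265208. Reduction = 100·(1 − 0.91265208) = 8.7348%.

8.7348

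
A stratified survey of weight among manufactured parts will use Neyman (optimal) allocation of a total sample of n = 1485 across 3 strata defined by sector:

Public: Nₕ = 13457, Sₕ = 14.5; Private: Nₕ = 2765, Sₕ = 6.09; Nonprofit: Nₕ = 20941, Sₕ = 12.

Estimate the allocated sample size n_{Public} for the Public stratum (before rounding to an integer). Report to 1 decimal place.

Neyman allocation: nₕ = n·NₕSₕ / Σⱼ NⱼSⱼ.
Σ NⱼSⱼ = 13457·14.5 + 2765·6.09 + 20941·12 = 463257.35.
n_{Public} = 1485·13457·14.5 / 463257.35 = 625.5.

625.5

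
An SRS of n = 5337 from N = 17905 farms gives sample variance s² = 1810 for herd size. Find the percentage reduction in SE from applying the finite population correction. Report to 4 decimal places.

16.2189

f = n/N = 5337/17905 = 0.29807316.
SE_no-fpc = √(s²/n) = 0.58235886; SE_fpc = √((1−f)s²/n) = 0.48790651.
Ratio = √(1−f) = 0.83781074. Reduction = 100·(1 − 0.83781074) = 16.2189%.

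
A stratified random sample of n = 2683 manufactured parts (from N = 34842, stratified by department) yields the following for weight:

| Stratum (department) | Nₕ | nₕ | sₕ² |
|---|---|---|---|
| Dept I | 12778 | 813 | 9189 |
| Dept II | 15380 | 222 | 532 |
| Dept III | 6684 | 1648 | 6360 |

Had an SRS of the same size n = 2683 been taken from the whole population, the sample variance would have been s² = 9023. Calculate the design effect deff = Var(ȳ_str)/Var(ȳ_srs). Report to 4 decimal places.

Var(ȳ_str) = Σ Wₕ²(1−fₕ)sₕ²/nₕ with Wₕ = Nₕ/34842:
  Dept I: (12778/34842)²·(1−813/12778)·9189/813 = 1.4234661
  Dept II: (15380/34842)²·(1−222/15380)·532/222 = 0.46020438
  Dept III: (6684/34842)²·(1−1648/6684)·6360/1648 = 0.10700792
  → Var(ȳ_str) = 1.9906784.
Var(ȳ_srs) = (1 − 2683/34842)·9023/2683 = 3.1040574.
deff = 1.9906784 / 3.1040574 = 0.6413.

0.6413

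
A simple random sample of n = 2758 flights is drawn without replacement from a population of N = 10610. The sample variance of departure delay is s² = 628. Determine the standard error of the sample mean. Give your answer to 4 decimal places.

0.4105

Under SRS without replacement, Var(ȳ) = (1 − f)·s²/n with f = n/N = 2758/10610 = 0.25994345.
Var(ȳ) = (1 − 0.25994345)·628/2758 = 0.74005655·0.22770123 = 0.16851179.
SE(ȳ) = √(0.16851179) = 0.4105.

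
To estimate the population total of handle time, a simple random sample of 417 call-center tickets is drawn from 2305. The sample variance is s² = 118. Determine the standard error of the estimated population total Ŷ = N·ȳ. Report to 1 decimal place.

Var(Ŷ) = N²·Var(ȳ) = N²·(1 − n/N)·s²/n.
f = 417/2305 = 0.18091106; Var(ȳ) = 0.81908894·118/417 = 0.23178056.
Var(Ŷ) = 2305² · 0.23178056 = 1.2314559 × 10^6.
SE(Ŷ) = √(1.2314559 × 10^6) = 1109.7.

1109.7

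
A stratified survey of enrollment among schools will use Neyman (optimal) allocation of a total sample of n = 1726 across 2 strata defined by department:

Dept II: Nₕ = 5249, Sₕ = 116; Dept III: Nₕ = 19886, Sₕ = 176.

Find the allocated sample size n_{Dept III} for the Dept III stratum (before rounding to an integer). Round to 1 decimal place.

Neyman allocation: nₕ = n·NₕSₕ / Σⱼ NⱼSⱼ.
Σ NⱼSⱼ = 5249·116 + 19886·176 = 4.10882 × 10^6.
n_{Dept III} = 1726·19886·176 / (4.10882 × 10^6) = 1470.2.

1470.2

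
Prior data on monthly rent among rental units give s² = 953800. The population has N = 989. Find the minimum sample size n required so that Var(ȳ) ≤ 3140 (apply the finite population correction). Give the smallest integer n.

233

Without fpc, n₀ = s²/D = 953800/3140 = 303.7580.
With fpc, (1 − n/N)·s²/n ≤ D requires n ≥ n₀/(1 + n₀/N) = 303.7580/(1 + 303.7580/989) = 232.3843.
Rounding up, n = 233.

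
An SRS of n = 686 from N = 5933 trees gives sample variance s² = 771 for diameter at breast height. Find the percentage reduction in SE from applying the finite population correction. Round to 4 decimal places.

5.9588

f = n/N = 686/5933 = 0.11562447.
SE_no-fpc = √(s²/n) = 1.0601447; SE_fpc = √((1−f)s²/n) = 0.99697321.
Ratio = √(1−f) = 0.94041242. Reduction = 100·(1 − 0.94041242) = 5.9588%.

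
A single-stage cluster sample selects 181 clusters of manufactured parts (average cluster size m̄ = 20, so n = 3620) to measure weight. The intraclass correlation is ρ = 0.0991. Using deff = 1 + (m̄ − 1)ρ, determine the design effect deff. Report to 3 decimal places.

deff = 1 + (20 − 1)·0.0991 = 1 + 1.8829 = 2.8829.

2.883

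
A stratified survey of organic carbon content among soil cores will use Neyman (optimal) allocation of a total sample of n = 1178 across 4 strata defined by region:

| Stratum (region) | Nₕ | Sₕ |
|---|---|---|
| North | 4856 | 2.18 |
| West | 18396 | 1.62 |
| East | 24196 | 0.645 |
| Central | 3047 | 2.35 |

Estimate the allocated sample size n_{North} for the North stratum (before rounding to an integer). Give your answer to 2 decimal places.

Neyman allocation: nₕ = n·NₕSₕ / Σⱼ NⱼSⱼ.
Σ NⱼSⱼ = 4856·2.18 + 18396·1.62 + 24196·0.645 + 3047·2.35 = 63154.47.
n_{North} = 1178·4856·2.18 / 63154.47 = 197.46.

197.46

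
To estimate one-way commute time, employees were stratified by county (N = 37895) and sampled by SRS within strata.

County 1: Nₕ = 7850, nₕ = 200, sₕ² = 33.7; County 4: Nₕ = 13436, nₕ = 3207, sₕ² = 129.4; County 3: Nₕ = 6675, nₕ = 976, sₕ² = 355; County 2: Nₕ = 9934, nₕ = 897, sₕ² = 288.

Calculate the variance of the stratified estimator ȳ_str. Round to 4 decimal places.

0.0406

Var(ȳ_str) = Σₕ Wₕ²(1 − fₕ)sₕ²/nₕ with Wₕ = Nₕ/N, N = 37895.
County 1: Wₕ = 0.20715134; term = 0.20715134²·(1 − 0.02547771)·33.7/200 = 0.0070463981.
County 4: Wₕ = 0.35455865; term = 0.35455865²·(1 − 0.23868711)·129.4/3207 = 0.0038616656.
County 3: Wₕ = 0.17614461; term = 0.17614461²·(1 − 0.14621723)·355/976 = 0.0096352867.
County 2: Wₕ = 0.26214540; term = 0.26214540²·(1 − 0.09029595)·288/897 = 0.020071723.
Sum = 0.040615073.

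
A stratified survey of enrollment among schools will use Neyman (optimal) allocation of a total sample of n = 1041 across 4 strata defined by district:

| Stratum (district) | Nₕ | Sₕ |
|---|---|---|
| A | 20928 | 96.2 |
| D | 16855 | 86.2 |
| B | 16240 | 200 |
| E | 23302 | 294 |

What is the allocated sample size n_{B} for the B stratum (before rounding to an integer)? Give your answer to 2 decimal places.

Neyman allocation: nₕ = n·NₕSₕ / Σⱼ NⱼSⱼ.
Σ NⱼSⱼ = 20928·96.2 + 16855·86.2 + 16240·200 + 23302·294 = 1.3564963 × 10^7.
n_{B} = 1041·16240·200 / (1.3564963 × 10^7) = 249.26.

249.26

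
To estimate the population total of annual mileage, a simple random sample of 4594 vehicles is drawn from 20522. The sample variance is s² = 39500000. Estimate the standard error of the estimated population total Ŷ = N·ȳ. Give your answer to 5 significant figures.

1.6765 × 10^6

Var(Ŷ) = N²·Var(ȳ) = N²·(1 − n/N)·s²/n.
f = 4594/20522 = 0.22385732; Var(ȳ) = 0.77614268·39500000/4594 = 6673.4079.
Var(Ŷ) = 20522² · 6673.4079 = 2.8105223 × 10^12.
SE(Ŷ) = √(2.8105223 × 10^12) = 1.6765 × 10^6.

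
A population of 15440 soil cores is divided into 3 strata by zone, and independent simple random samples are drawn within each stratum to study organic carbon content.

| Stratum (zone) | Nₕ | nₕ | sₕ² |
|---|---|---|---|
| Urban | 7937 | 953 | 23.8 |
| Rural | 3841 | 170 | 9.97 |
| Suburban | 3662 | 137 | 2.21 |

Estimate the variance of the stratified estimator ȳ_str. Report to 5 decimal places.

0.01015

Var(ȳ_str) = Σₕ Wₕ²(1 − fₕ)sₕ²/nₕ with Wₕ = Nₕ/N, N = 15440.
Urban: Wₕ = 0.51405440; term = 0.51405440²·(1 − 0.12007056)·23.8/953 = 0.0058069766.
Rural: Wₕ = 0.24876943; term = 0.24876943²·(1 − 0.04425931)·9.97/170 = 0.0034688086.
Suburban: Wₕ = 0.23717617; term = 0.23717617²·(1 − 0.03741125)·2.21/137 = 8.7348324 × 10^-4.
Sum = 0.010149268.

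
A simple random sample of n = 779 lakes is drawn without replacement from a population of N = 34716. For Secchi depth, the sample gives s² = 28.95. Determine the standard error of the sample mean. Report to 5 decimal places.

0.19060

Under SRS without replacement, Var(ȳ) = (1 − f)·s²/n with f = n/N = 779/34716 = 0.02243922.
Var(ȳ) = (1 − 0.02243922)·28.95/779 = 0.97756078·0.03716303 = 0.03632912.
SE(ȳ) = √(0.03632912) = 0.19060.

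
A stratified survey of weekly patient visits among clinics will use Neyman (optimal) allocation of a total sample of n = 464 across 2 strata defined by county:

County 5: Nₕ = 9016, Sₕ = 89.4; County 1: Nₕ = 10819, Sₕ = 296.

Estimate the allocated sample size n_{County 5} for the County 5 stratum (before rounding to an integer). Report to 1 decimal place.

Neyman allocation: nₕ = n·NₕSₕ / Σⱼ NⱼSⱼ.
Σ NⱼSⱼ = 9016·89.4 + 10819·296 = 4.0084544 × 10^6.
n_{County 5} = 464·9016·89.4 / (4.0084544 × 10^6) = 93.3.

93.3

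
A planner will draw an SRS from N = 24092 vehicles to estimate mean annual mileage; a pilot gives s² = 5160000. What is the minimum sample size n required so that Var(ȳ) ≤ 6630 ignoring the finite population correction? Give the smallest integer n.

Without fpc, n₀ = s²/D = 5160000/6630 = 778.2805.
Rounding up, n = 779.

779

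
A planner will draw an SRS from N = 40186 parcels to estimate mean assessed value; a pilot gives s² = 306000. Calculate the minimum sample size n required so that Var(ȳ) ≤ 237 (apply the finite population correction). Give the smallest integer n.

Without fpc, n₀ = s²/D = 306000/237 = 1291.1392.
With fpc, (1 − n/N)·s²/n ≤ D requires n ≥ n₀/(1 + n₀/N) = 1291.1392/(1 + 1291.1392/40186) = 1250.9474.
Rounding up, n = 1251.

1251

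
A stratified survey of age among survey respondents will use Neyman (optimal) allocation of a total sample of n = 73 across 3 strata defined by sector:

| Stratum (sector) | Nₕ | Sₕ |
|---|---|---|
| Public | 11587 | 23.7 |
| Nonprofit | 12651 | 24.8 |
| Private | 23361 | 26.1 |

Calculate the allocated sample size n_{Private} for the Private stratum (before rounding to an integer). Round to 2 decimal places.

37.15

Neyman allocation: nₕ = n·NₕSₕ / Σⱼ NⱼSⱼ.
Σ NⱼSⱼ = 11587·23.7 + 12651·24.8 + 23361·26.1 = 1.1980788 × 10^6.
n_{Private} = 73·23361·26.1 / (1.1980788 × 10^6) = 37.15.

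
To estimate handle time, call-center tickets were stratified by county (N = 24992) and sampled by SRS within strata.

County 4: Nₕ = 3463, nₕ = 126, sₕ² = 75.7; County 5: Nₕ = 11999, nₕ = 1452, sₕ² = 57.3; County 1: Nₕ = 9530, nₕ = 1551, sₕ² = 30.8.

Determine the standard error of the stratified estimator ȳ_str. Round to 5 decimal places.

Var(ȳ_str) = Σₕ Wₕ²(1 − fₕ)sₕ²/nₕ with Wₕ = Nₕ/N, N = 24992.
County 4: Wₕ = 0.13856434; term = 0.13856434²·(1 − 0.03638464)·75.7/126 = 0.011115577.
County 5: Wₕ = 0.48011364; term = 0.48011364²·(1 − 0.12101008)·57.3/1452 = 0.0079957642.
County 1: Wₕ = 0.38132202; term = 0.38132202²·(1 − 0.16274921)·30.8/1551 = 0.0024175656.
Sum = 0.021528907.
SE = √(0.021528907) = 0.14673.

0.14673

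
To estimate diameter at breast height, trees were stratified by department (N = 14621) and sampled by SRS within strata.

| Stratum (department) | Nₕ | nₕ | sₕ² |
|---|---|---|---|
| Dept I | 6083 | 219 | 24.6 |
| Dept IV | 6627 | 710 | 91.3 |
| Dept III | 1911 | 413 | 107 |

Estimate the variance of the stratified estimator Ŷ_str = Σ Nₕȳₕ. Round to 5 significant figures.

Var(Ŷ_str) = Σₕ Nₕ²(1 − fₕ)sₕ²/nₕ.
Dept I: 6083²·(1 − 219/6083)·24.6/219 = 4.0068471 × 10^6.
Dept IV: 6627²·(1 − 710/6627)·91.3/710 = 5.0423266 × 10^6.
Dept III: 1911²·(1 − 413/1911)·107/413 = 741662.34.
Sum = 9.790836 × 10^6.

9.7908 × 10^6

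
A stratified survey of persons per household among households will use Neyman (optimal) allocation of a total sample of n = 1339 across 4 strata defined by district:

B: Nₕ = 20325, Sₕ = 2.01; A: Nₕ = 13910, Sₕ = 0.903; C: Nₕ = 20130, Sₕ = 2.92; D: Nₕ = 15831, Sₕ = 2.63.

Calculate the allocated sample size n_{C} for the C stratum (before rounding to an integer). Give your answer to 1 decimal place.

511.6

Neyman allocation: nₕ = n·NₕSₕ / Σⱼ NⱼSⱼ.
Σ NⱼSⱼ = 20325·2.01 + 13910·0.903 + 20130·2.92 + 15831·2.63 = 153829.11.
n_{C} = 1339·20130·2.92 / 153829.11 = 511.6.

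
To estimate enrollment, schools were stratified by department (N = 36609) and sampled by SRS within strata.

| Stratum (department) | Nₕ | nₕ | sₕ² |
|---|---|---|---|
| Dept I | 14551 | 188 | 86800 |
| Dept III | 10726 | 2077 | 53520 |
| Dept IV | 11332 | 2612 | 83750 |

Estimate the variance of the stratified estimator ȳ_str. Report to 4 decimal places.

76.1463

Var(ȳ_str) = Σₕ Wₕ²(1 − fₕ)sₕ²/nₕ with Wₕ = Nₕ/N, N = 36609.
Dept I: Wₕ = 0.39747057; term = 0.39747057²·(1 − 0.01292007)·86800/188 = 71.998615.
Dept III: Wₕ = 0.29298806; term = 0.29298806²·(1 − 0.19364162)·53520/2077 = 1.7836415.
Dept IV: Wₕ = 0.30954137; term = 0.30954137²·(1 − 0.23049771)·83750/2612 = 2.3640625.
Sum = 76.146319.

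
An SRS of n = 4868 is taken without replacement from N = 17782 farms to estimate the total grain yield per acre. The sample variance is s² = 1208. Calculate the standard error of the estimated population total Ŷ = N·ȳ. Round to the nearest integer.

Var(Ŷ) = N²·Var(ȳ) = N²·(1 − n/N)·s²/n.
f = 4868/17782 = 0.27375998; Var(ȳ) = 0.72624002·1208/4868 = 0.18021733.
Var(Ŷ) = 17782² · 0.18021733 = 5.6984634 × 10^7.
SE(Ŷ) = √(5.6984634 × 10^7) = 7549.

7549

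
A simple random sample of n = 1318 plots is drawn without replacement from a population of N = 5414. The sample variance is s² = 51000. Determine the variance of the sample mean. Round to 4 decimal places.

Under SRS without replacement, Var(ȳ) = (1 − f)·s²/n with f = n/N = 1318/5414 = 0.24344293.
Var(ȳ) = (1 − 0.24344293)·51000/1318 = 0.75655707·38.694992 = 29.27497.

29.2750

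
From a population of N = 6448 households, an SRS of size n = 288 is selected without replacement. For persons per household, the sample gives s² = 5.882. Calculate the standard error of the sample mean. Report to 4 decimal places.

Under SRS without replacement, Var(ȳ) = (1 − f)·s²/n with f = n/N = 288/6448 = 0.04466501.
Var(ȳ) = (1 − 0.04466501)·5.882/288 = 0.95533499·0.020423611 = 0.01951139.
SE(ȳ) = √(0.01951139) = 0.1397.

0.1397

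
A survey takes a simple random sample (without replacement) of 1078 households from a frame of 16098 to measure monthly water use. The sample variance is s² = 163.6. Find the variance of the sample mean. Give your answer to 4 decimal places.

0.1416

Under SRS without replacement, Var(ȳ) = (1 − f)·s²/n with f = n/N = 1078/16098 = 0.06696484.
Var(ȳ) = (1 − 0.06696484)·163.6/1078 = 0.93303516·0.15176252 = 0.14159977.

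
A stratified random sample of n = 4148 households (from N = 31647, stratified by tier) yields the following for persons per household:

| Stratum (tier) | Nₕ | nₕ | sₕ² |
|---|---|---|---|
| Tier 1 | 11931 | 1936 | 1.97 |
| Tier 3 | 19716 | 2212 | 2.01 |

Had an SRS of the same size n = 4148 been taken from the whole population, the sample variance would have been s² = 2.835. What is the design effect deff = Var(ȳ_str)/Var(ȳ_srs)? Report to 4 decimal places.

0.7312

Var(ȳ_str) = Σ Wₕ²(1−fₕ)sₕ²/nₕ with Wₕ = Nₕ/31647:
  Tier 1: (11931/31647)²·(1−1936/11931)·1.97/1936 = 1.2115893 × 10^-4
  Tier 3: (19716/31647)²·(1−2212/19716)·2.01/2212 = 3.1311362 × 10^-4
  → Var(ȳ_str) = 4.3427255 × 10^-4.
Var(ȳ_srs) = (1 − 4148/31647)·2.835/4148 = 5.9387996 × 10^-4.
deff = (4.3427255 × 10^-4) / (5.9387996 × 10^-4) = 0.7312.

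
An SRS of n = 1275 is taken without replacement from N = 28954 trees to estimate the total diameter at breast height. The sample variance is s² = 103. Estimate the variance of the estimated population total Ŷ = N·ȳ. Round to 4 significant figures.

Var(Ŷ) = N²·Var(ȳ) = N²·(1 − n/N)·s²/n.
f = 1275/28954 = 0.04403537; Var(ȳ) = 0.95596463·103/1275 = 0.077226947.
Var(Ŷ) = 28954² · 0.077226947 = 6.4741984 × 10^7.

6.474 × 10^7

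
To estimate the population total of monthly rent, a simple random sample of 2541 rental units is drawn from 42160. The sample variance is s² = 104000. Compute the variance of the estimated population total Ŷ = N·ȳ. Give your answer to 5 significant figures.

Var(Ŷ) = N²·Var(ȳ) = N²·(1 − n/N)·s²/n.
f = 2541/42160 = 0.06027040; Var(ȳ) = 0.93972960·104000/2541 = 38.461975.
Var(Ŷ) = 42160² · 38.461975 = 6.8364837 × 10^10.

6.8365 × 10^10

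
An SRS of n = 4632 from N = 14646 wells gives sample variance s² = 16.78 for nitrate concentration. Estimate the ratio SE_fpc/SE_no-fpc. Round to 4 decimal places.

0.8269

f = n/N = 4632/14646 = 0.31626383.
SE_no-fpc = √(s²/n) = 0.060188248; SE_fpc = √((1−f)s²/n) = 0.049768664.
Ratio = √(1−f) = 0.82688341.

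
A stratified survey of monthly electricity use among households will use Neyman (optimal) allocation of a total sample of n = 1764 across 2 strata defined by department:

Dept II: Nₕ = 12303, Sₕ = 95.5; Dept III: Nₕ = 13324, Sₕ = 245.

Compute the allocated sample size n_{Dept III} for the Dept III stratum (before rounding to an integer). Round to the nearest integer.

Neyman allocation: nₕ = n·NₕSₕ / Σⱼ NⱼSⱼ.
Σ NⱼSⱼ = 12303·95.5 + 13324·245 = 4.4393165 × 10^6.
n_{Dept III} = 1764·13324·245 / (4.4393165 × 10^6) = 1297.

1297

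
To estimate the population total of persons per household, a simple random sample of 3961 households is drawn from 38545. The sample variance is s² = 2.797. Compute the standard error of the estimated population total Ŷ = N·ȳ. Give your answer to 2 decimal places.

Var(Ŷ) = N²·Var(ȳ) = N²·(1 − n/N)·s²/n.
f = 3961/38545 = 0.10276300; Var(ȳ) = 0.89723700·2.797/3961 = 6.3357028 × 10^-4.
Var(Ŷ) = 38545² · (6.3357028 × 10^-4) = 941306.15.
SE(Ŷ) = √(941306.15) = 970.21.

970.21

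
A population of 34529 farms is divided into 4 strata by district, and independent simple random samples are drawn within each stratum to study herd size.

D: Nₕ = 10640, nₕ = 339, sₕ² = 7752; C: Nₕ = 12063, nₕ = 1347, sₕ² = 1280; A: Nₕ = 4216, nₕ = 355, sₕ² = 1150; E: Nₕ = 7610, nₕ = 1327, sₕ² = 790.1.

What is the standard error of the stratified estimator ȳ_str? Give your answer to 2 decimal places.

1.51

Var(ȳ_str) = Σₕ Wₕ²(1 − fₕ)sₕ²/nₕ with Wₕ = Nₕ/N, N = 34529.
D: Wₕ = 0.30814678; term = 0.30814678²·(1 − 0.03186090)·7752/339 = 2.1021663.
C: Wₕ = 0.34935851; term = 0.34935851²·(1 − 0.11166377)·1280/1347 = 0.10302969.
A: Wₕ = 0.12210026; term = 0.12210026²·(1 − 0.08420304)·1150/355 = 0.044228467.
E: Wₕ = 0.22039445; term = 0.22039445²·(1 − 0.17437582)·790.1/1327 = 0.02387783.
Sum = 2.2733023.
SE = √(2.2733023) = 1.51.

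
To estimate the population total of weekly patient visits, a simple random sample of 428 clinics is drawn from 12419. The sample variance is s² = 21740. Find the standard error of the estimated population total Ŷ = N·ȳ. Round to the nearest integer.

Var(Ŷ) = N²·Var(ȳ) = N²·(1 − n/N)·s²/n.
f = 428/12419 = 0.03446332; Var(ȳ) = 0.96553668·21740/428 = 49.043849.
Var(Ŷ) = 12419² · 49.043849 = 7.5641094 × 10^9.
SE(Ŷ) = √(7.5641094 × 10^9) = 86972.

86972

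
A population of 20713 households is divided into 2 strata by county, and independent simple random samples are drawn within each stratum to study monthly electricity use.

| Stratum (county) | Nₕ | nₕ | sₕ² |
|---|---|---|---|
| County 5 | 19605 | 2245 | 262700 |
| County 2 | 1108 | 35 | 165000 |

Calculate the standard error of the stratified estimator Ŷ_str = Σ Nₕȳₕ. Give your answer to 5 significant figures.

213140

Var(Ŷ_str) = Σₕ Nₕ²(1 − fₕ)sₕ²/nₕ.
County 5: 19605²·(1 − 2245/19605)·262700/2245 = 3.9825414 × 10^10.
County 2: 1108²·(1 − 35/1108)·165000/35 = 5.6047389 × 10^9.
Sum = 4.5430153 × 10^10.
SE = √(4.5430153 × 10^10) = 213140.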